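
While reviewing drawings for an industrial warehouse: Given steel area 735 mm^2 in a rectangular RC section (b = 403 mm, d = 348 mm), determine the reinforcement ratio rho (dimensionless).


rho = As / (b * d)
= 735 / (403 * 348)
= 735 / 140244
= 0.005241 (dimensionless)

0.005241 (dimensionless)


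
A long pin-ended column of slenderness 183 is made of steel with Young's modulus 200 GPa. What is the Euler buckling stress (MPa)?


sigma_cr = pi^2 * E / lambda^2
= 9.8696 * 200000.0 / 183^2
= 9.8696 * 200000.0 / 33489
= 58.9424 MPa

58.9424 MPa


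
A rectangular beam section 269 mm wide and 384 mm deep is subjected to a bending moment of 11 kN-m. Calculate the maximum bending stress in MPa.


I = b * h^3 / 12 = 269 * 384^3 / 12 = 1269301248.0 mm^4
y = h / 2 = 384 / 2 = 192.0 mm
M = 11 kN-m = 11000000.0 N-mm
sigma = M * y / I = 11000000.0 * 192.0 / 1269301248.0
= 1.66 MPa

1.66 MPa


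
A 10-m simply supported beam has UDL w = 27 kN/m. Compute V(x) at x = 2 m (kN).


R_A = w * L / 2 = 27 * 10 / 2 = 135.0 kN
V(x) = R_A - w * x = 135.0 - 27 * 2
= 81.0 kN

81.0 kN


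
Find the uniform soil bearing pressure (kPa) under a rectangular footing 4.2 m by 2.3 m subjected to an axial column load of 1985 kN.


A = 4.2 * 2.3 = 9.66 m^2
q = P / A = 1985 / 9.66
= 205.4865 kPa

205.4865 kPa


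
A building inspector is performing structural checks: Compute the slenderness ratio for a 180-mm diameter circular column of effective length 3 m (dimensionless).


Radius of gyration r = d / 4 = 180 / 4 = 45.0 mm
L_eff = 3000.0 mm
Slenderness ratio = L / r = 3000.0 / 45.0 = 66.67 (dimensionless)

66.67 (dimensionless)


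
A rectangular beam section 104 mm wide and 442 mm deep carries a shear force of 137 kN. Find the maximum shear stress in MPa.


A = b * h = 104 * 442 = 45968 mm^2
V = 137 kN = 137000.0 N
tau_max = 1.5 * V / A = 1.5 * 137000.0 / 45968
= 4.4705 MPa

4.4705 MPa


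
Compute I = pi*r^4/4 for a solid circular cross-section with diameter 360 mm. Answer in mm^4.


r = d / 2 = 360 / 2 = 180.0 mm
I = pi * r^4 / 4 = pi * 180.0^4 / 4
= 824479576.01 mm^4

824479576.01 mm^4


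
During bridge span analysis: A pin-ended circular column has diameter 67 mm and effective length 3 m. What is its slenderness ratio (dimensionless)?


Radius of gyration r = d / 4 = 67 / 4 = 16.75 mm
L_eff = 3000.0 mm
Slenderness ratio = L / r = 3000.0 / 16.75 = 179.1 (dimensionless)

179.1 (dimensionless)


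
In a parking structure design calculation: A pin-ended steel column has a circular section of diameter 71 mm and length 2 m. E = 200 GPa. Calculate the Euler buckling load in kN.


I = pi * d^4 / 64 = 1247392.97 mm^4
L = 2000.0 mm
P_cr = pi^2 * E * I / L^2
= 9.8696 * 200000.0 * 1247392.97 / 2000.0^2
= 615563.76 N = 615.5638 kN

615.5638 kN


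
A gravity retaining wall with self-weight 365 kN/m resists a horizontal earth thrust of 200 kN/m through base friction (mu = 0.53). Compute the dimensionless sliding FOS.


Resisting force = mu * W = 0.53 * 365 = 193.45 kN/m
FOS = Resisting / Driving = 193.45 / 200
= 0.9673 (dimensionless)

0.9673 (dimensionless)


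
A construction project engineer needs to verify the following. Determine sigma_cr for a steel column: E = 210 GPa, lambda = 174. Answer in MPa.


sigma_cr = pi^2 * E / lambda^2
= 9.8696 * 210000.0 / 174^2
= 9.8696 * 210000.0 / 30276
= 68.4574 MPa

68.4574 MPa


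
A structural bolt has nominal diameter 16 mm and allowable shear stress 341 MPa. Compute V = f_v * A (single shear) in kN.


A = pi * d^2 / 4 = pi * 16^2 / 4 = 201.0619 mm^2
V = f_v * A / 1000 = 341 * 201.0619 / 1000
= 68.5621 kN

68.5621 kN


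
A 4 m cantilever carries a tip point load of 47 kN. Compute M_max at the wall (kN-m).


For a cantilever with a point load at the free end:
M_max = P * L = 47 * 4 = 188 kN-m

188 kN-m


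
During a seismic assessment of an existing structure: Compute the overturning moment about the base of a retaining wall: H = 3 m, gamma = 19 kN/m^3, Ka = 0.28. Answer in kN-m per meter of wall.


Pa = 0.5 * Ka * gamma * H^2
= 0.5 * 0.28 * 19 * 3^2
= 23.94 kN/m
Arm = H / 3 = 3 / 3 = 1.0 m
Mo = Pa * arm = Pa * H / 3 = 23.94 * 3 / 3 = 23.94 kN-m/m

23.94 kN-m/m


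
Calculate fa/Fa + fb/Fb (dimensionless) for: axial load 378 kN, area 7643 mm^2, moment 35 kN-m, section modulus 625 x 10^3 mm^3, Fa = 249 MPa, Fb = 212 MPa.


f_a = P / A = 378000.0 / 7643 = 49.457 MPa
f_b = M / S = 35000000.0 / 625000.0 = 56.0 MPa
Ratio = f_a / Fa + f_b / Fb
= 49.457 / 249 + 56.0 / 212
= 0.4628 (dimensionless)

0.4628 (dimensionless)


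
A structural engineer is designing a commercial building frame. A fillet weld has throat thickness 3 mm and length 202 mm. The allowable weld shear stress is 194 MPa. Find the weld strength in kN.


Strength = throat * length * allowable stress
= 3 * 202 * 194 N
= 117564 N
= 117.56 kN

117.56 kN


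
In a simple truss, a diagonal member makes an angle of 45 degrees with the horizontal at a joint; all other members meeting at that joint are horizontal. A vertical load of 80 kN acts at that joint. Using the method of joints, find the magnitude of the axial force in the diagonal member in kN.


At the joint, only the diagonal has a vertical component, so vertical equilibrium gives:
F * sin(45) = 80
F = 80 / sin(45)
= 80 / 0.707107
= 113.14 kN

113.14 kN


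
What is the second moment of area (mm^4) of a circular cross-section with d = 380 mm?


r = d / 2 = 380 / 2 = 190.0 mm
I = pi * r^4 / 4 = pi * 190.0^4 / 4
= 1023538740.52 mm^4

1023538740.52 mm^4


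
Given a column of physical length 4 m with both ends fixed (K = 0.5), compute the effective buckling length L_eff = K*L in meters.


L_eff = K * L
= 0.5 * 4
= 2.0 m

2.0 m


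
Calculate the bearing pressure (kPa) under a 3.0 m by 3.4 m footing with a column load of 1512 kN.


A = 3.0 * 3.4 = 10.2 m^2
q = P / A = 1512 / 10.2
= 148.2353 kPa

148.2353 kPa


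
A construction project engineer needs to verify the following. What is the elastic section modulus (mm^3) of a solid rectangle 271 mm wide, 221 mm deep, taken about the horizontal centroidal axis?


S = b * h^2 / 6
= 271 * 221^2 / 6
= 271 * 48841 / 6
= 2205985.17 mm^3

2205985.17 mm^3


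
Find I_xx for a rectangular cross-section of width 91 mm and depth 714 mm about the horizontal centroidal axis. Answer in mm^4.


I = b * h^3 / 12
= 91 * 714^3 / 12
= 91 * 363994344 / 12
= 2760290442.0 mm^4

2760290442.0 mm^4


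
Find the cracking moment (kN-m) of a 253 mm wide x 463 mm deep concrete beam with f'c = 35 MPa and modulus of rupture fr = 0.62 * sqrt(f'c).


fr = 0.62 * sqrt(35) = 0.62 * 5.9161 = 3.668 MPa
I = 253 * 463^3 / 12 = 2092580857.58 mm^4
y_t = 231.5 mm
M_cr = fr * I / y_t = 3.668 * 2092580857.58 / 231.5 N-mm
= 33.1556 kN-m

33.1556 kN-m


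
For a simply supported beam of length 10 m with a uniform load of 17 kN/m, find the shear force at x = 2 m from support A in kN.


R_A = w * L / 2 = 17 * 10 / 2 = 85.0 kN
V(x) = R_A - w * x = 85.0 - 17 * 2
= 51.0 kN

51.0 kN


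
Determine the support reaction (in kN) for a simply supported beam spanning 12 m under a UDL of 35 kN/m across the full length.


Total load = w * L = 35 * 12 = 420 kN
By symmetry, each reaction R = total / 2 = 420 / 2 = 210.0 kN

210.0 kN


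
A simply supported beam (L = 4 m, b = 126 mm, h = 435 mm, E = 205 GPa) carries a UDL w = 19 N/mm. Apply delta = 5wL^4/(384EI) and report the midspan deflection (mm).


I = 126 * 435^3 / 12 = 864285187.5 mm^4
L = 4000.0 mm, w = 19 N/mm, E = 205000.0 MPa
delta = 5 * w * L^4 / (384 * E * I)
= 5 * 19 * 4000.0^4 / (384 * 205000.0 * 864285187.5)
= 0.3575 mm

0.3575 mm


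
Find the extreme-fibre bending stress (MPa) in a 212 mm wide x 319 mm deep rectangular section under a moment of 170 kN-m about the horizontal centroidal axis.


I = b * h^3 / 12 = 212 * 319^3 / 12 = 573491075.67 mm^4
y = h / 2 = 319 / 2 = 159.5 mm
M = 170 kN-m = 170000000.0 N-mm
sigma = M * y / I = 170000000.0 * 159.5 / 573491075.67
= 47.28 MPa

47.28 MPa


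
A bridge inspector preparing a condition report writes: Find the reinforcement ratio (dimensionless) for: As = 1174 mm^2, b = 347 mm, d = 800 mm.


rho = As / (b * d)
= 1174 / (347 * 800)
= 1174 / 277600
= 0.004229 (dimensionless)

0.004229 (dimensionless)


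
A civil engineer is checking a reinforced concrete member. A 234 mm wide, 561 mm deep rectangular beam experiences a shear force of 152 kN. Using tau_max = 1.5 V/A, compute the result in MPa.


A = b * h = 234 * 561 = 131274 mm^2
V = 152 kN = 152000.0 N
tau_max = 1.5 * V / A = 1.5 * 152000.0 / 131274
= 1.7368 MPa

1.7368 MPa


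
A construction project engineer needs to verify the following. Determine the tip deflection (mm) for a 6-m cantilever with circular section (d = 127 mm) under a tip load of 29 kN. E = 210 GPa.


I = pi * d^4 / 64 = pi * 127^4 / 64 = 12769820.2 mm^4
L = 6000.0 mm, P = 29000.0 N, E = 210000.0 MPa
delta = P * L^3 / (3 * E * I)
= 29000.0 * 6000.0^3 / (3 * 210000.0 * 12769820.2)
= 778.6215 mm

778.6215 mm


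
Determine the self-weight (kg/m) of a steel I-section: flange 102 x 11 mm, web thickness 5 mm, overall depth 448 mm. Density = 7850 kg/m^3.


A_flanges = 2 * 102 * 11 = 2244 mm^2
A_web = (448 - 2 * 11) * 5 = 2130 mm^2
A_total = 2244 + 2130 = 4374 mm^2 = 0.004374 m^2
Weight = rho * A = 7850 * 0.004374 = 34.3359 kg/m

34.3359 kg/m


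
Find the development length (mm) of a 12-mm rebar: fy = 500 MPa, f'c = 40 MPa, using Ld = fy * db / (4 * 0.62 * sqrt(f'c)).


Ld = (fy * db) / (4 * 0.62 * sqrt(f'c))
= (500 * 12) / (4 * 0.62 * sqrt(40))
= 6000 / 15.6849
= 382.53 mm

382.53 mm


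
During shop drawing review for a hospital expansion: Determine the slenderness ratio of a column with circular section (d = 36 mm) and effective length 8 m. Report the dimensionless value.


Radius of gyration r = d / 4 = 36 / 4 = 9.0 mm
L_eff = 8000.0 mm
Slenderness ratio = L / r = 8000.0 / 9.0 = 888.89 (dimensionless)

888.89 (dimensionless)


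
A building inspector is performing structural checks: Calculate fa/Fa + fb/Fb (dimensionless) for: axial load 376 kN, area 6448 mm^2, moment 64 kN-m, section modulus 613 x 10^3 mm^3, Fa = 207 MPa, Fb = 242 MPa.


f_a = P / A = 376000.0 / 6448 = 58.3127 MPa
f_b = M / S = 64000000.0 / 613000.0 = 104.4046 MPa
Ratio = f_a / Fa + f_b / Fb
= 58.3127 / 207 + 104.4046 / 242
= 0.7131 (dimensionless)

0.7131 (dimensionless)


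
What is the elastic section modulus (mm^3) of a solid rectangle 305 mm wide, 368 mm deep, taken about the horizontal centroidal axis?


S = b * h^2 / 6
= 305 * 368^2 / 6
= 305 * 135424 / 6
= 6884053.33 mm^3

6884053.33 mm^3


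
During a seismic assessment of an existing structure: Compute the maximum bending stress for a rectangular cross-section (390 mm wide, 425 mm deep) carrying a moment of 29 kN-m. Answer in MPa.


I = b * h^3 / 12 = 390 * 425^3 / 12 = 2494882812.5 mm^4
y = h / 2 = 425 / 2 = 212.5 mm
M = 29 kN-m = 29000000.0 N-mm
sigma = M * y / I = 29000000.0 * 212.5 / 2494882812.5
= 2.47 MPa

2.47 MPa


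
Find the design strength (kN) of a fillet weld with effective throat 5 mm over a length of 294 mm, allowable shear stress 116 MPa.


Strength = throat * length * allowable stress
= 5 * 294 * 116 N
= 170520 N
= 170.52 kN

170.52 kN


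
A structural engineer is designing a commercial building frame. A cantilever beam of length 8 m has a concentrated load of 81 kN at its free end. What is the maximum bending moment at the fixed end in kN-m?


For a cantilever with a point load at the free end:
M_max = P * L = 81 * 8 = 648 kN-m

648 kN-m


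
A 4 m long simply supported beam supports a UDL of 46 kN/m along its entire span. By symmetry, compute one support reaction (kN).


Total load = w * L = 46 * 4 = 184 kN
By symmetry, each reaction R = total / 2 = 184 / 2 = 92.0 kN

92.0 kN


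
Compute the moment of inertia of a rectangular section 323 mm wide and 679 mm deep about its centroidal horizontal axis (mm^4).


I = b * h^3 / 12
= 323 * 679^3 / 12
= 323 * 313046839 / 12
= 8426177416.42 mm^4

8426177416.42 mm^4


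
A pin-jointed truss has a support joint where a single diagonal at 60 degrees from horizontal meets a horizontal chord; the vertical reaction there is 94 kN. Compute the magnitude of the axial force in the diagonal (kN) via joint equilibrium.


At the joint, only the diagonal has a vertical component, so vertical equilibrium gives:
F * sin(60) = 94
F = 94 / sin(60)
= 94 / 0.866025
= 108.54 kN

108.54 kN


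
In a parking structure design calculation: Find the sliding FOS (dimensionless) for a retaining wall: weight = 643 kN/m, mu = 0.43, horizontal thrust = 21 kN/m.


Resisting force = mu * W = 0.43 * 643 = 276.49 kN/m
FOS = Resisting / Driving = 276.49 / 21
= 13.1662 (dimensionless)

13.1662 (dimensionless)


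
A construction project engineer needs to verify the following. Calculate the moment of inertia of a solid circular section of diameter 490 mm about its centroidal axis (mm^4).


r = d / 2 = 490 / 2 = 245.0 mm
I = pi * r^4 / 4 = pi * 245.0^4 / 4
= 2829790073.59 mm^4

2829790073.59 mm^4


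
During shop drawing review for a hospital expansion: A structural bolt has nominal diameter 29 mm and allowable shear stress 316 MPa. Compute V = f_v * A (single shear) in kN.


A = pi * d^2 / 4 = pi * 29^2 / 4 = 660.5199 mm^2
V = f_v * A / 1000 = 316 * 660.5199 / 1000
= 208.7243 kN

208.7243 kN


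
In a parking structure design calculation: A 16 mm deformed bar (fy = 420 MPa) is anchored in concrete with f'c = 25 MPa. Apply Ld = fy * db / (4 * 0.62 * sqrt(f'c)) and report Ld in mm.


Ld = (fy * db) / (4 * 0.62 * sqrt(f'c))
= (420 * 16) / (4 * 0.62 * sqrt(25))
= 6720 / 12.4
= 541.94 mm

541.94 mm


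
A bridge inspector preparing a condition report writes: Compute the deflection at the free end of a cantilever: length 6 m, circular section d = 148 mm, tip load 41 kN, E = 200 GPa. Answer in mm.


I = pi * d^4 / 64 = pi * 148^4 / 64 = 23551401.72 mm^4
L = 6000.0 mm, P = 41000.0 N, E = 200000.0 MPa
delta = P * L^3 / (3 * E * I)
= 41000.0 * 6000.0^3 / (3 * 200000.0 * 23551401.72)
= 626.7143 mm

626.7143 mm


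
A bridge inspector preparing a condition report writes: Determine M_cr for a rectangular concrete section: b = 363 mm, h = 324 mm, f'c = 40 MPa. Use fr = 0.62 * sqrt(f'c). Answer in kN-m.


fr = 0.62 * sqrt(40) = 0.62 * 6.3246 = 3.9212 MPa
I = 363 * 324^3 / 12 = 1028869776.0 mm^4
y_t = 162.0 mm
M_cr = fr * I / y_t = 3.9212 * 1028869776.0 / 162.0 N-mm
= 24.9039 kN-m

24.9039 kN-m


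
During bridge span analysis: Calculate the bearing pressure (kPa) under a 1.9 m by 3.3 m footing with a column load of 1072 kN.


A = 1.9 * 3.3 = 6.27 m^2
q = P / A = 1072 / 6.27
= 170.9729 kPa

170.9729 kPa


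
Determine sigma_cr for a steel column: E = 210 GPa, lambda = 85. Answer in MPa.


sigma_cr = pi^2 * E / lambda^2
= 9.8696 * 210000.0 / 85^2
= 9.8696 * 210000.0 / 7225
= 286.8674 MPa

286.8674 MPa


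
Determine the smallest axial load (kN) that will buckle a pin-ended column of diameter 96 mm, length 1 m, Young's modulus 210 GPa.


I = pi * d^4 / 64 = 4169220.18 mm^4
L = 1000.0 mm
P_cr = pi^2 * E * I / L^2
= 9.8696 * 210000.0 * 4169220.18 / 1000.0^2
= 8641196.3 N = 8641.1963 kN

8641.1963 kN


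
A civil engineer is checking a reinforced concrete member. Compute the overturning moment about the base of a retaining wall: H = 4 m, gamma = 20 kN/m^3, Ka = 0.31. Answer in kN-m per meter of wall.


Pa = 0.5 * Ka * gamma * H^2
= 0.5 * 0.31 * 20 * 4^2
= 49.6 kN/m
Arm = H / 3 = 4 / 3 = 1.3333 m
Mo = Pa * arm = Pa * H / 3 = 49.6 * 4 / 3 = 66.1333 kN-m/m

66.1333 kN-m/m


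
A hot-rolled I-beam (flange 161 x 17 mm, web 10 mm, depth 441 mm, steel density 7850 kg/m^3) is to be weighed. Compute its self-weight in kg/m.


A_flanges = 2 * 161 * 17 = 5474 mm^2
A_web = (441 - 2 * 17) * 10 = 4070 mm^2
A_total = 5474 + 4070 = 9544 mm^2 = 0.009544 m^2
Weight = rho * A = 7850 * 0.009544 = 74.9204 kg/m

74.9204 kg/m


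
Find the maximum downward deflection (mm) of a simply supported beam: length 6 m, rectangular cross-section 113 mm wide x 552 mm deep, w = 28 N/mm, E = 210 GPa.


I = 113 * 552^3 / 12 = 1583851392.0 mm^4
L = 6000.0 mm, w = 28 N/mm, E = 210000.0 MPa
delta = 5 * w * L^4 / (384 * E * I)
= 5 * 28 * 6000.0^4 / (384 * 210000.0 * 1583851392.0)
= 1.4206 mm

1.4206 mm


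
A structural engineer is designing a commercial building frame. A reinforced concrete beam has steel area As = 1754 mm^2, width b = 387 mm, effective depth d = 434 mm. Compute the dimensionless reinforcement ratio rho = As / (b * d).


rho = As / (b * d)
= 1754 / (387 * 434)
= 1754 / 167958
= 0.010443 (dimensionless)

0.010443 (dimensionless)


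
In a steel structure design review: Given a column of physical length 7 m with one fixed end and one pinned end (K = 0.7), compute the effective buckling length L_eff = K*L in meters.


L_eff = K * L
= 0.7 * 7
= 4.9 m

4.9 m


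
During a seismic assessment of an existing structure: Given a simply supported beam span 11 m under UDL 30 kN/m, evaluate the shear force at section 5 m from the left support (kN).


R_A = w * L / 2 = 30 * 11 / 2 = 165.0 kN
V(x) = R_A - w * x = 165.0 - 30 * 5
= 15.0 kN

15.0 kN


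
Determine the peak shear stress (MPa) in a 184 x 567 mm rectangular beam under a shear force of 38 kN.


A = b * h = 184 * 567 = 104328 mm^2
V = 38 kN = 38000.0 N
tau_max = 1.5 * V / A = 1.5 * 38000.0 / 104328
= 0.5464 MPa

0.5464 MPa


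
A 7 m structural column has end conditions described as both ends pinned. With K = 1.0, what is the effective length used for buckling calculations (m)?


L_eff = K * L
= 1.0 * 7
= 7.0 m

7.0 m


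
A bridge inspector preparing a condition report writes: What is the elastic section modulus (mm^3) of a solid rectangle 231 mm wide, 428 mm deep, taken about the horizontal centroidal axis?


S = b * h^2 / 6
= 231 * 428^2 / 6
= 231 * 183184 / 6
= 7052584.0 mm^3

7052584.0 mm^3


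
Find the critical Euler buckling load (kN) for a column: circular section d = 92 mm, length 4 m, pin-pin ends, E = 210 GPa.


I = pi * d^4 / 64 = 3516585.72 mm^4
L = 4000.0 mm
P_cr = pi^2 * E * I / L^2
= 9.8696 * 210000.0 * 3516585.72 / 4000.0^2
= 455533.44 N = 455.5334 kN

455.5334 kN


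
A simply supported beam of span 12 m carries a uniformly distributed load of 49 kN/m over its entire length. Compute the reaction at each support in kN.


Total load = w * L = 49 * 12 = 588 kN
By symmetry, each reaction R = total / 2 = 588 / 2 = 294.0 kN

294.0 kN


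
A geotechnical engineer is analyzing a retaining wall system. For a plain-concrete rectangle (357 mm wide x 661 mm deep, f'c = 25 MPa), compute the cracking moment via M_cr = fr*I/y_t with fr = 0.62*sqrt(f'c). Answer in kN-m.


fr = 0.62 * sqrt(25) = 0.62 * 5.0 = 3.1 MPa
I = 357 * 661^3 / 12 = 8591942234.75 mm^4
y_t = 330.5 mm
M_cr = fr * I / y_t = 3.1 * 8591942234.75 / 330.5 N-mm
= 80.5901 kN-m

80.5901 kN-m


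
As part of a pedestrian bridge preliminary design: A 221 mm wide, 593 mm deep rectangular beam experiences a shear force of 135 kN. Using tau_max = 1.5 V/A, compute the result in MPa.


A = b * h = 221 * 593 = 131053 mm^2
V = 135 kN = 135000.0 N
tau_max = 1.5 * V / A = 1.5 * 135000.0 / 131053
= 1.5452 MPa

1.5452 MPa


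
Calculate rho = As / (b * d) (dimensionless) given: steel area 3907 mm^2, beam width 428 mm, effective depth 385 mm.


rho = As / (b * d)
= 3907 / (428 * 385)
= 3907 / 164780
= 0.02371 (dimensionless)

0.02371 (dimensionless)


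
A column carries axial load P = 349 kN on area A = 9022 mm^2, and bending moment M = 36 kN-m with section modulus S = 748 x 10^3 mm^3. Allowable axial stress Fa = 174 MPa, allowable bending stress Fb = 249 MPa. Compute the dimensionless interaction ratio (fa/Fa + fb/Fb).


f_a = P / A = 349000.0 / 9022 = 38.6832 MPa
f_b = M / S = 36000000.0 / 748000.0 = 48.1283 MPa
Ratio = f_a / Fa + f_b / Fb
= 38.6832 / 174 + 48.1283 / 249
= 0.4156 (dimensionless)

0.4156 (dimensionless)


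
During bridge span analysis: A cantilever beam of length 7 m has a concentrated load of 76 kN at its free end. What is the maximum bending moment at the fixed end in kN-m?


For a cantilever with a point load at the free end:
M_max = P * L = 76 * 7 = 532 kN-m

532 kN-m


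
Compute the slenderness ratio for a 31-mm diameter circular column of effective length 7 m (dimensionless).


Radius of gyration r = d / 4 = 31 / 4 = 7.75 mm
L_eff = 7000.0 mm
Slenderness ratio = L / r = 7000.0 / 7.75 = 903.23 (dimensionless)

903.23 (dimensionless)


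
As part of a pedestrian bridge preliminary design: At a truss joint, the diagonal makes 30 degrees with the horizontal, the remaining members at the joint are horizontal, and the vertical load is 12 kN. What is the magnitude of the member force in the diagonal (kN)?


At the joint, only the diagonal has a vertical component, so vertical equilibrium gives:
F * sin(30) = 12
F = 12 / sin(30)
= 12 / 0.5
= 24.0 kN

24.0 kN


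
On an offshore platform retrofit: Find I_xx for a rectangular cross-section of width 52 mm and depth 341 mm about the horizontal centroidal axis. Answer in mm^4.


I = b * h^3 / 12
= 52 * 341^3 / 12
= 52 * 39651821 / 12
= 171824557.67 mm^4

171824557.67 mm^4


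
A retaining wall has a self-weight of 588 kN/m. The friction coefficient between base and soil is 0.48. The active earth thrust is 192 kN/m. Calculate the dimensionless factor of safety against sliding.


Resisting force = mu * W = 0.48 * 588 = 282.24 kN/m
FOS = Resisting / Driving = 282.24 / 192
= 1.47 (dimensionless)

1.47 (dimensionless)


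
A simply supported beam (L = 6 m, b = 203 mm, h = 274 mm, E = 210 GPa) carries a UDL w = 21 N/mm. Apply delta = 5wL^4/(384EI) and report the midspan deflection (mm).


I = 203 * 274^3 / 12 = 347989772.67 mm^4
L = 6000.0 mm, w = 21 N/mm, E = 210000.0 MPa
delta = 5 * w * L^4 / (384 * E * I)
= 5 * 21 * 6000.0^4 / (384 * 210000.0 * 347989772.67)
= 4.8493 mm

4.8493 mm


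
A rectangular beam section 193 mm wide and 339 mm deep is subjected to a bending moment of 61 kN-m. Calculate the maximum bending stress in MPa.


I = b * h^3 / 12 = 193 * 339^3 / 12 = 626578022.25 mm^4
y = h / 2 = 339 / 2 = 169.5 mm
M = 61 kN-m = 61000000.0 N-mm
sigma = M * y / I = 61000000.0 * 169.5 / 626578022.25
= 16.5 MPa

16.5 MPa


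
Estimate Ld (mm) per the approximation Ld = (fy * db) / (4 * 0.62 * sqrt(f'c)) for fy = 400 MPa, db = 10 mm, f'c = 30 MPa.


Ld = (fy * db) / (4 * 0.62 * sqrt(f'c))
= (400 * 10) / (4 * 0.62 * sqrt(30))
= 4000 / 13.5835
= 294.47 mm

294.47 mm


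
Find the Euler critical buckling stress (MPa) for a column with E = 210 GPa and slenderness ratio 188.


sigma_cr = pi^2 * E / lambda^2
= 9.8696 * 210000.0 / 188^2
= 9.8696 * 210000.0 / 35344
= 58.6413 MPa

58.6413 MPa


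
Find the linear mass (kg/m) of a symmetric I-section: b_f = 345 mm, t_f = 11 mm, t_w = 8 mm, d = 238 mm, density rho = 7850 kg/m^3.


A_flanges = 2 * 345 * 11 = 7590 mm^2
A_web = (238 - 2 * 11) * 8 = 1728 mm^2
A_total = 7590 + 1728 = 9318 mm^2 = 0.009318 m^2
Weight = rho * A = 7850 * 0.009318 = 73.1463 kg/m

73.1463 kg/m


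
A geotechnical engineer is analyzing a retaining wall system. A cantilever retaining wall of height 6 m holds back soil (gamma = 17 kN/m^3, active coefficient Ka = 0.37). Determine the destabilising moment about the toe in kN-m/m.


Pa = 0.5 * Ka * gamma * H^2
= 0.5 * 0.37 * 17 * 6^2
= 113.22 kN/m
Arm = H / 3 = 6 / 3 = 2.0 m
Mo = Pa * arm = Pa * H / 3 = 113.22 * 6 / 3 = 226.44 kN-m/m

226.44 kN-m/m


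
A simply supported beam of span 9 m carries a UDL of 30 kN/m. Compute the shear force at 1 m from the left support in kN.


R_A = w * L / 2 = 30 * 9 / 2 = 135.0 kN
V(x) = R_A - w * x = 135.0 - 30 * 1
= 105.0 kN

105.0 kN


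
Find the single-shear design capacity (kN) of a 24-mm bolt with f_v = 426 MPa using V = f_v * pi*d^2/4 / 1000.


A = pi * d^2 / 4 = pi * 24^2 / 4 = 452.3893 mm^2
V = f_v * A / 1000 = 426 * 452.3893 / 1000
= 192.7179 kN

192.7179 kN


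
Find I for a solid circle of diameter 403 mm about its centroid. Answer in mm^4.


r = d / 2 = 403 / 2 = 201.5 mm
I = pi * r^4 / 4 = pi * 201.5^4 / 4
= 1294762412.84 mm^4

1294762412.84 mm^4


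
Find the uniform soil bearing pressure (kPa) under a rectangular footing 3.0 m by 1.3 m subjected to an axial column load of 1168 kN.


A = 3.0 * 1.3 = 3.9 m^2
q = P / A = 1168 / 3.9
= 299.4872 kPa

299.4872 kPa


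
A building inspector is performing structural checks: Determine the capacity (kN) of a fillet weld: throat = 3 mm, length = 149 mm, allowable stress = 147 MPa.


Strength = throat * length * allowable stress
= 3 * 149 * 147 N
= 65709 N
= 65.71 kN

65.71 kN


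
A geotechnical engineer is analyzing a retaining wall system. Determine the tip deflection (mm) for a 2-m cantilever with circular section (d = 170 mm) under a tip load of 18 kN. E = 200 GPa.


I = pi * d^4 / 64 = pi * 170^4 / 64 = 40998275.0 mm^4
L = 2000.0 mm, P = 18000.0 N, E = 200000.0 MPa
delta = P * L^3 / (3 * E * I)
= 18000.0 * 2000.0^3 / (3 * 200000.0 * 40998275.0)
= 5.8539 mm

5.8539 mm


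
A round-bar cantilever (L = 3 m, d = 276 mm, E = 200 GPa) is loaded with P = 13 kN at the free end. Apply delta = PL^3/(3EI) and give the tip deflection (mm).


I = pi * d^4 / 64 = pi * 276^4 / 64 = 284843443.25 mm^4
L = 3000.0 mm, P = 13000.0 N, E = 200000.0 MPa
delta = P * L^3 / (3 * E * I)
= 13000.0 * 3000.0^3 / (3 * 200000.0 * 284843443.25)
= 2.0538 mm

2.0538 mm


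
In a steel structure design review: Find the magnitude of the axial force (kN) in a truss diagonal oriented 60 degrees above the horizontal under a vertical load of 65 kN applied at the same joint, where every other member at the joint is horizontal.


At the joint, only the diagonal has a vertical component, so vertical equilibrium gives:
F * sin(60) = 65
F = 65 / sin(60)
= 65 / 0.866025
= 75.06 kN

75.06 kN


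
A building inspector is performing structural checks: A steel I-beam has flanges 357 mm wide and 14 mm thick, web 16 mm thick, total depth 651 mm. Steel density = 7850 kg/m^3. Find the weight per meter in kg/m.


A_flanges = 2 * 357 * 14 = 9996 mm^2
A_web = (651 - 2 * 14) * 16 = 9968 mm^2
A_total = 9996 + 9968 = 19964 mm^2 = 0.019964 m^2
Weight = rho * A = 7850 * 0.019964 = 156.7174 kg/m

156.7174 kg/m


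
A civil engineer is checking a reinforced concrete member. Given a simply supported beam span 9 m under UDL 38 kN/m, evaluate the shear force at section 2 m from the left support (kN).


R_A = w * L / 2 = 38 * 9 / 2 = 171.0 kN
V(x) = R_A - w * x = 171.0 - 38 * 2
= 95.0 kN

95.0 kN


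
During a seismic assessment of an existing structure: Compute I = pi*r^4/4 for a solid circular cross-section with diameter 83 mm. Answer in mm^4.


r = d / 2 = 83 / 2 = 41.5 mm
I = pi * r^4 / 4 = pi * 41.5^4 / 4
= 2329604.88 mm^4

2329604.88 mm^4


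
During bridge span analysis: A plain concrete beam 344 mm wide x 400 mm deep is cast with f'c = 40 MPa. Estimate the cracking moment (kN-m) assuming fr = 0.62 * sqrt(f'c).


fr = 0.62 * sqrt(40) = 0.62 * 6.3246 = 3.9212 MPa
I = 344 * 400^3 / 12 = 1834666666.67 mm^4
y_t = 200.0 mm
M_cr = fr * I / y_t = 3.9212 * 1834666666.67 / 200.0 N-mm
= 35.9707 kN-m

35.9707 kN-m


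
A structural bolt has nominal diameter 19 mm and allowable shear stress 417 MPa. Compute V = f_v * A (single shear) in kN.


A = pi * d^2 / 4 = pi * 19^2 / 4 = 283.5287 mm^2
V = f_v * A / 1000 = 417 * 283.5287 / 1000
= 118.2315 kN

118.2315 kN


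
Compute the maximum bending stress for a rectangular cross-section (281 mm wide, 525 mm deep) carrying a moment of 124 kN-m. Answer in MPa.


I = b * h^3 / 12 = 281 * 525^3 / 12 = 3388464843.75 mm^4
y = h / 2 = 525 / 2 = 262.5 mm
M = 124 kN-m = 124000000.0 N-mm
sigma = M * y / I = 124000000.0 * 262.5 / 3388464843.75
= 9.61 MPa

9.61 MPa


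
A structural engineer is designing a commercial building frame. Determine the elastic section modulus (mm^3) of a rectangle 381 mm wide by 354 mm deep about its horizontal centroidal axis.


S = b * h^2 / 6
= 381 * 354^2 / 6
= 381 * 125316 / 6
= 7957566.0 mm^3

7957566.0 mm^3


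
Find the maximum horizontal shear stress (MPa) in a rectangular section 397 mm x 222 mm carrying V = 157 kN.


A = b * h = 397 * 222 = 88134 mm^2
V = 157 kN = 157000.0 N
tau_max = 1.5 * V / A = 1.5 * 157000.0 / 88134
= 2.6721 MPa

2.6721 MPa


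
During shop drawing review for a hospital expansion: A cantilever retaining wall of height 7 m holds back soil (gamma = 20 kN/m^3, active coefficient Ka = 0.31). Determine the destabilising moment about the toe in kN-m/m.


Pa = 0.5 * Ka * gamma * H^2
= 0.5 * 0.31 * 20 * 7^2
= 151.9 kN/m
Arm = H / 3 = 7 / 3 = 2.3333 m
Mo = Pa * arm = Pa * H / 3 = 151.9 * 7 / 3 = 354.4333 kN-m/m

354.4333 kN-m/m


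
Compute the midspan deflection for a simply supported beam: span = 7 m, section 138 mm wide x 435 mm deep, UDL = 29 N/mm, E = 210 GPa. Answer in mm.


I = 138 * 435^3 / 12 = 946598062.5 mm^4
L = 7000.0 mm, w = 29 N/mm, E = 210000.0 MPa
delta = 5 * w * L^4 / (384 * E * I)
= 5 * 29 * 7000.0^4 / (384 * 210000.0 * 946598062.5)
= 4.5608 mm

4.5608 mm


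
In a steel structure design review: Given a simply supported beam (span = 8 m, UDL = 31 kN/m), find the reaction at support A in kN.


Total load = w * L = 31 * 8 = 248 kN
By symmetry, each reaction R = total / 2 = 248 / 2 = 124.0 kN

124.0 kN


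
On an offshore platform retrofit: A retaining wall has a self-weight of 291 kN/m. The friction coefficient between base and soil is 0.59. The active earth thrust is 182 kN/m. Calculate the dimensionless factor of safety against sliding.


Resisting force = mu * W = 0.59 * 291 = 171.69 kN/m
FOS = Resisting / Driving = 171.69 / 182
= 0.9434 (dimensionless)

0.9434 (dimensionless)


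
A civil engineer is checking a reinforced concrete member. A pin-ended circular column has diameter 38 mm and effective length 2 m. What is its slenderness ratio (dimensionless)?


Radius of gyration r = d / 4 = 38 / 4 = 9.5 mm
L_eff = 2000.0 mm
Slenderness ratio = L / r = 2000.0 / 9.5 = 210.53 (dimensionless)

210.53 (dimensionless)


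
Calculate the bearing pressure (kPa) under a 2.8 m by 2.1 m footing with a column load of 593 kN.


A = 2.8 * 2.1 = 5.88 m^2
q = P / A = 593 / 5.88
= 100.8503 kPa

100.8503 kPa


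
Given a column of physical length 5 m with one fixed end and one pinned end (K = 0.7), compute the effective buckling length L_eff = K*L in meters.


L_eff = K * L
= 0.7 * 5
= 3.5 m

3.5 m


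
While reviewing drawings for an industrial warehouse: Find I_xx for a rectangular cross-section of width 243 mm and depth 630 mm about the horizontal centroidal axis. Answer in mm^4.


I = b * h^3 / 12
= 243 * 630^3 / 12
= 243 * 250047000 / 12
= 5063451750.0 mm^4

5063451750.0 mm^4


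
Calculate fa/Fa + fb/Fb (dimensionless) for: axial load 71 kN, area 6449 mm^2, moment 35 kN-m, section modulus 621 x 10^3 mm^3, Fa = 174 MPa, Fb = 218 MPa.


f_a = P / A = 71000.0 / 6449 = 11.0095 MPa
f_b = M / S = 35000000.0 / 621000.0 = 56.3607 MPa
Ratio = f_a / Fa + f_b / Fb
= 11.0095 / 174 + 56.3607 / 218
= 0.3218 (dimensionless)

0.3218 (dimensionless)


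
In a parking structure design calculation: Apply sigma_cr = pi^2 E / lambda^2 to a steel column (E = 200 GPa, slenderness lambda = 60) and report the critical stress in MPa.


sigma_cr = pi^2 * E / lambda^2
= 9.8696 * 200000.0 / 60^2
= 9.8696 * 200000.0 / 3600
= 548.3114 MPa

548.3114 MPa


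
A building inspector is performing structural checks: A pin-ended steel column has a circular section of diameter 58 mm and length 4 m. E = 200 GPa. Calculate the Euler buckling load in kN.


I = pi * d^4 / 64 = 555497.2 mm^4
L = 4000.0 mm
P_cr = pi^2 * E * I / L^2
= 9.8696 * 200000.0 * 555497.2 / 4000.0^2
= 68531.72 N = 68.5317 kN

68.5317 kN


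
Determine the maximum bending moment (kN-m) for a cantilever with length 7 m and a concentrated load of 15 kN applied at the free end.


For a cantilever with a point load at the free end:
M_max = P * L = 15 * 7 = 105 kN-m

105 kN-m


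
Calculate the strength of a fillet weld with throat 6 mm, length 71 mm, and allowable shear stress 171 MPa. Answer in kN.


Strength = throat * length * allowable stress
= 6 * 71 * 171 N
= 72846 N
= 72.85 kN

72.85 kN


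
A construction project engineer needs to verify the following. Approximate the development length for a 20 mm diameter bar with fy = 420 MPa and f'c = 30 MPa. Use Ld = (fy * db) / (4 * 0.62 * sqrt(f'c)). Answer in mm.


Ld = (fy * db) / (4 * 0.62 * sqrt(f'c))
= (420 * 20) / (4 * 0.62 * sqrt(30))
= 8400 / 13.5835
= 618.4 mm

618.4 mm


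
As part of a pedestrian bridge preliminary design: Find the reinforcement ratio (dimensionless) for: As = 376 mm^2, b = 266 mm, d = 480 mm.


rho = As / (b * d)
= 376 / (266 * 480)
= 376 / 127680
= 0.002945 (dimensionless)

0.002945 (dimensionless)


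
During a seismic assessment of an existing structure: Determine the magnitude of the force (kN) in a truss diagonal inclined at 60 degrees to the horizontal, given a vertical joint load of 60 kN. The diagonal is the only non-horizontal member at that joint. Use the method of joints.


At the joint, only the diagonal has a vertical component, so vertical equilibrium gives:
F * sin(60) = 60
F = 60 / sin(60)
= 60 / 0.866025
= 69.28 kN

69.28 kN


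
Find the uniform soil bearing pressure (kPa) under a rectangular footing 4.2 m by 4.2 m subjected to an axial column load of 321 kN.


A = 4.2 * 4.2 = 17.64 m^2
q = P / A = 321 / 17.64
= 18.1973 kPa

18.1973 kPa


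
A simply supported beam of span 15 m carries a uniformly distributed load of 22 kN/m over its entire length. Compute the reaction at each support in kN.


Total load = w * L = 22 * 15 = 330 kN
By symmetry, each reaction R = total / 2 = 330 / 2 = 165.0 kN

165.0 kN


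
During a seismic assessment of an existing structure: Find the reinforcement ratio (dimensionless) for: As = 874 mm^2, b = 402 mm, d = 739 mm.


rho = As / (b * d)
= 874 / (402 * 739)
= 874 / 297078
= 0.002942 (dimensionless)

0.002942 (dimensionless)


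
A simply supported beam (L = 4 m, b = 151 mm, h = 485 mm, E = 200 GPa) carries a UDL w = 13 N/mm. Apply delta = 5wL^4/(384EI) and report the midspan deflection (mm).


I = 151 * 485^3 / 12 = 1435558572.92 mm^4
L = 4000.0 mm, w = 13 N/mm, E = 200000.0 MPa
delta = 5 * w * L^4 / (384 * E * I)
= 5 * 13 * 4000.0^4 / (384 * 200000.0 * 1435558572.92)
= 0.1509 mm

0.1509 mm


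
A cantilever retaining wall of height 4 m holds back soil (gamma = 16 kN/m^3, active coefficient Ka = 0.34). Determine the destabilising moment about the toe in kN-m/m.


Pa = 0.5 * Ka * gamma * H^2
= 0.5 * 0.34 * 16 * 4^2
= 43.52 kN/m
Arm = H / 3 = 4 / 3 = 1.3333 m
Mo = Pa * arm = Pa * H / 3 = 43.52 * 4 / 3 = 58.0267 kN-m/m

58.0267 kN-m/m


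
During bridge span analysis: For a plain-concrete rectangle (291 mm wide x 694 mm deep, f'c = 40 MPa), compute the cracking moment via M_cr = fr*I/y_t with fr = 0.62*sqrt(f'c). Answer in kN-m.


fr = 0.62 * sqrt(40) = 0.62 * 6.3246 = 3.9212 MPa
I = 291 * 694^3 / 12 = 8105693062.0 mm^4
y_t = 347.0 mm
M_cr = fr * I / y_t = 3.9212 * 8105693062.0 / 347.0 N-mm
= 91.5972 kN-m

91.5972 kN-m


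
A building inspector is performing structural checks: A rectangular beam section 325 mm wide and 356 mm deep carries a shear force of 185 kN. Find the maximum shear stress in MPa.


A = b * h = 325 * 356 = 115700 mm^2
V = 185 kN = 185000.0 N
tau_max = 1.5 * V / A = 1.5 * 185000.0 / 115700
= 2.3984 MPa

2.3984 MPa


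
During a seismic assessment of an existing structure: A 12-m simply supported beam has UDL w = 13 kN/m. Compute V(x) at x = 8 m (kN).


R_A = w * L / 2 = 13 * 12 / 2 = 78.0 kN
V(x) = R_A - w * x = 78.0 - 13 * 8
= -26.0 kN

-26.0 kN


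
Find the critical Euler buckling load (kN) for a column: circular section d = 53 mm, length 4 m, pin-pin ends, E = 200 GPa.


I = pi * d^4 / 64 = 387323.08 mm^4
L = 4000.0 mm
P_cr = pi^2 * E * I / L^2
= 9.8696 * 200000.0 * 387323.08 / 4000.0^2
= 47784.07 N = 47.7841 kN

47.7841 kN


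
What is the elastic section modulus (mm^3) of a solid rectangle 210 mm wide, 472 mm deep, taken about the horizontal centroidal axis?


S = b * h^2 / 6
= 210 * 472^2 / 6
= 210 * 222784 / 6
= 7797440.0 mm^3

7797440.0 mm^3


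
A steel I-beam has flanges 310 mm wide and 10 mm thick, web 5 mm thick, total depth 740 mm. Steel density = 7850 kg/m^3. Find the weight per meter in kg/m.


A_flanges = 2 * 310 * 10 = 6200 mm^2
A_web = (740 - 2 * 10) * 5 = 3600 mm^2
A_total = 6200 + 3600 = 9800 mm^2 = 0.009800 m^2
Weight = rho * A = 7850 * 0.009800 = 76.93 kg/m

76.93 kg/m


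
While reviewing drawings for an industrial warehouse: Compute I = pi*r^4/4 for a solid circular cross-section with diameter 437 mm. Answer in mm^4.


r = d / 2 = 437 / 2 = 218.5 mm
I = pi * r^4 / 4 = pi * 218.5^4 / 4
= 1790175654.29 mm^4

1790175654.29 mm^4


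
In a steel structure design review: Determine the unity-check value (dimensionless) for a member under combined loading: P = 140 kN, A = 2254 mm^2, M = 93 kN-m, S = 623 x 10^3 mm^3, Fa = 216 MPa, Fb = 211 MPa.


f_a = P / A = 140000.0 / 2254 = 62.1118 MPa
f_b = M / S = 93000000.0 / 623000.0 = 149.2777 MPa
Ratio = f_a / Fa + f_b / Fb
= 62.1118 / 216 + 149.2777 / 211
= 0.995 (dimensionless)

0.995 (dimensionless)


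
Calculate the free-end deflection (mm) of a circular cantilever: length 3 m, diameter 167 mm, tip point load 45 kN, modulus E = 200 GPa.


I = pi * d^4 / 64 = pi * 167^4 / 64 = 38179987.63 mm^4
L = 3000.0 mm, P = 45000.0 N, E = 200000.0 MPa
delta = P * L^3 / (3 * E * I)
= 45000.0 * 3000.0^3 / (3 * 200000.0 * 38179987.63)
= 53.0383 mm

53.0383 mm


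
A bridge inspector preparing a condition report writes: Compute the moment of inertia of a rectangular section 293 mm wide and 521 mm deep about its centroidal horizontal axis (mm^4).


I = b * h^3 / 12
= 293 * 521^3 / 12
= 293 * 141420761 / 12
= 3453023581.08 mm^4

3453023581.08 mm^4


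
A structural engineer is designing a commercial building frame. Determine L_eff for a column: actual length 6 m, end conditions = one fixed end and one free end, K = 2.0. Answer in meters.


L_eff = K * L
= 2.0 * 6
= 12.0 m

12.0 m


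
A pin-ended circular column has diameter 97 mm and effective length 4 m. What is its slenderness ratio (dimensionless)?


Radius of gyration r = d / 4 = 97 / 4 = 24.25 mm
L_eff = 4000.0 mm
Slenderness ratio = L / r = 4000.0 / 24.25 = 164.95 (dimensionless)

164.95 (dimensionless)


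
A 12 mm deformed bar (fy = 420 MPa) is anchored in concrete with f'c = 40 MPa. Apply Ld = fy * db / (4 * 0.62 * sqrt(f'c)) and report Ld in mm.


Ld = (fy * db) / (4 * 0.62 * sqrt(f'c))
= (420 * 12) / (4 * 0.62 * sqrt(40))
= 5040 / 15.6849
= 321.33 mm

321.33 mm


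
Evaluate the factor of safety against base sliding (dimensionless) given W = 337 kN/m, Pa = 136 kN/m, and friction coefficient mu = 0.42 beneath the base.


Resisting force = mu * W = 0.42 * 337 = 141.54 kN/m
FOS = Resisting / Driving = 141.54 / 136
= 1.0407 (dimensionless)

1.0407 (dimensionless)


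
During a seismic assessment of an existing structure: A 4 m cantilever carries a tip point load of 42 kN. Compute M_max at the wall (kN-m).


For a cantilever with a point load at the free end:
M_max = P * L = 42 * 4 = 168 kN-m

168 kN-m


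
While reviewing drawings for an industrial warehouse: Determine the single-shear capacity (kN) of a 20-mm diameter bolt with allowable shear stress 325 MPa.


A = pi * d^2 / 4 = pi * 20^2 / 4 = 314.1593 mm^2
V = f_v * A / 1000 = 325 * 314.1593 / 1000
= 102.1018 kN

102.1018 kN


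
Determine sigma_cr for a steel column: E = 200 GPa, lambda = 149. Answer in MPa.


sigma_cr = pi^2 * E / lambda^2
= 9.8696 * 200000.0 / 149^2
= 9.8696 * 200000.0 / 22201
= 88.9113 MPa

88.9113 MPa
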